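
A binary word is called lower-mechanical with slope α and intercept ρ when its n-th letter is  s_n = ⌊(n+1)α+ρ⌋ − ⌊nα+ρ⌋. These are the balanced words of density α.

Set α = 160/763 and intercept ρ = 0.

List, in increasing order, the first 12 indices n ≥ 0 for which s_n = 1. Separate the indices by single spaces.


4 9 14 19 23 28 33 38 42 47 52 57

n=0: ⌊160/763⌋−⌊0/763⌋ = 0−0 = 0
n=1: ⌊320/763⌋−⌊160/763⌋ = 0−0 = 0
n=2: ⌊480/763⌋−⌊320/763⌋ = 0−0 = 0
n=3: ⌊640/763⌋−⌊480/763⌋ = 0−0 = 0
n=4: ⌊800/763⌋−⌊640/763⌋ = 1−0 = 1  ← one
n=5: ⌊960/763⌋−⌊800/763⌋ = 1−1 = 0
n=6: ⌊1120/763⌋−⌊960/763⌋ = 1−1 = 0
n=7: ⌊1280/763⌋−⌊1120/763⌋ = 1−1 = 0
n=8: ⌊1440/763⌋−⌊1280/763⌋ = 1−1 = 0
n=9: ⌊1600/763⌋−⌊1440/763⌋ = 2−1 = 1  ← one
n=10: ⌊1760/763⌋−⌊1600/763⌋ = 2−2 = 0
n=11: ⌊1920/763⌋−⌊1760/763⌋ = 2−2 = 0
n=12: ⌊2080/763⌋−⌊1920/763⌋ = 2−2 = 0
n=13: ⌊2240/763⌋−⌊2080/763⌋ = 2−2 = 0
n=14: ⌊2400/763⌋−⌊2240/763⌋ = 3−2 = 1  ← one
n=15: ⌊2560/763⌋−⌊2400/763⌋ = 3−3 = 0
n=16: ⌊2720/763⌋−⌊2560/763⌋ = 3−3 = 0
n=17: ⌊2880/763⌋−⌊2720/763⌋ = 3−3 = 0
n=18: ⌊3040/763⌋−⌊2880/763⌋ = 3−3 = 0
n=19: ⌊3200/763⌋−⌊3040/763⌋ = 4−3 = 1  ← one
n=20: ⌊3360/763⌋−⌊3200/763⌋ = 4−4 = 0
n=21: ⌊3520/763⌋−⌊3360/763⌋ = 4−4 = 0
n=22: ⌊3680/763⌋−⌊3520/763⌋ = 4−4 = 0
n=23: ⌊3840/763⌋−⌊3680/763⌋ = 5−4 = 1  ← one
n=24: ⌊4000/763⌋−⌊3840/763⌋ = 5−5 = 0
n=25: ⌊4160/763⌋−⌊4000/763⌋ = 5−5 = 0
n=26: ⌊4320/763⌋−⌊4160/763⌋ = 5−5 = 0
n=27: ⌊4480/763⌋−⌊4320/763⌋ = 5−5 = 0
n=28: ⌊4640/763⌋−⌊4480/763⌋ = 6−5 = 1  ← one
n=29: ⌊4800/763⌋−⌊4640/763⌋ = 6−6 = 0
n=30: ⌊4960/763⌋−⌊4800/763⌋ = 6−6 = 0
n=31: ⌊5120/763⌋−⌊4960/763⌋ = 6−6 = 0
n=32: ⌊5280/763⌋−⌊5120/763⌋ = 6−6 = 0
n=33: ⌊5440/763⌋−⌊5280/763⌋ = 7−6 = 1  ← one
n=34: ⌊5600/763⌋−⌊5440/763⌋ = 7−7 = 0
n=35: ⌊5760/763⌋−⌊5600/763⌋ = 7−7 = 0
n=36: ⌊5920/763⌋−⌊5760/763⌋ = 7−7 = 0
n=37: ⌊6080/763⌋−⌊5920/763⌋ = 7−7 = 0
n=38: ⌊6240/763⌋−⌊6080/763⌋ = 8−7 = 1  ← one
n=39: ⌊6400/763⌋−⌊6240/763⌋ = 8−8 = 0
n=40: ⌊6560/763⌋−⌊6400/763⌋ = 8−8 = 0
n=41: ⌊6720/763⌋−⌊6560/763⌋ = 8−8 = 0
n=42: ⌊6880/763⌋−⌊6720/763⌋ = 9−8 = 1  ← one
n=43: ⌊7040/763⌋−⌊6880/763⌋ = 9−9 = 0
n=44: ⌊7200/763⌋−⌊7040/763⌋ = 9−9 = 0
n=45: ⌊7360/763⌋−⌊7200/763⌋ = 9−9 = 0
n=46: ⌊7520/763⌋−⌊7360/763⌋ = 9−9 = 0
n=47: ⌊7680/763⌋−⌊7520/763⌋ = 10−9 = 1  ← one
n=48: ⌊7840/763⌋−⌊7680/763⌋ = 10−10 = 0
n=49: ⌊8000/763⌋−⌊7840/763⌋ = 10−10 = 0
n=50: ⌊8160/763⌋−⌊8000/763⌋ = 10−10 = 0
n=51: ⌊8320/763⌋−⌊8160/763⌋ = 10−10 = 0
n=52: ⌊8480/763⌋−⌊8320/763⌋ = 11−10 = 1  ← one
n=53: ⌊8640/763⌋−⌊8480/763⌋ = 11−11 = 0
n=54: ⌊8800/763⌋−⌊8640/763⌋ = 11−11 = 0
n=55: ⌊8960/763⌋−⌊8800/763⌋ = 11−11 = 0
n=56: ⌊9120/763⌋−⌊8960/763⌋ = 11−11 = 0
n=57: ⌊9280/763⌋−⌊9120/763⌋ = 12−11 = 1  ← one
positions of the first 12 ones: 4 9 14 19 23 28 33 38 42 47 52 57


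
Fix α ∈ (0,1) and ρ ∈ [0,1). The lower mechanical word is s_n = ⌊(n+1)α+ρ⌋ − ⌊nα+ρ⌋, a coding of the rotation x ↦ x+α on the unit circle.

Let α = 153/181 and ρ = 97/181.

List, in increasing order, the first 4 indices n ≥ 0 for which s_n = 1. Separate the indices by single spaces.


0 1 2 4

n=0: ⌊250/181⌋−⌊97/181⌋ = 1−0 = 1  ← one
n=1: ⌊403/181⌋−⌊250/181⌋ = 2−1 = 1  ← one
n=2: ⌊556/181⌋−⌊403/181⌋ = 3−2 = 1  ← one
n=3: ⌊709/181⌋−⌊556/181⌋ = 3−3 = 0
n=4: ⌊862/181⌋−⌊709/181⌋ = 4−3 = 1  ← one
positions of the first 4 ones: 0 1 2 4


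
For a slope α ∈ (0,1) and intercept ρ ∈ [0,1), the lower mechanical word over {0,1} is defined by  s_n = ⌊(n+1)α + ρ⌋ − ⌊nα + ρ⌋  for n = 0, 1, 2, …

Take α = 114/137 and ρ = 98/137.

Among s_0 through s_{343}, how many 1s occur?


#1s = Σ_{n=0}^{343} s_n = Σ_{n=0}^{343} (⌊(n+1)α+ρ⌋ − ⌊nα+ρ⌋)
the sum telescopes: every ⌊nα+ρ⌋ with 0 < n < 344 appears once with + and once with −, leaving ⌊344α+ρ⌋ − ⌊0·α+ρ⌋
344α + ρ = (344·114 + 98) / 137 = 39314/137
ρ = 98/137
⌊39314/137⌋ = 286,  ⌊98/137⌋ = 0
#1s = 286 − 0 = 286

286


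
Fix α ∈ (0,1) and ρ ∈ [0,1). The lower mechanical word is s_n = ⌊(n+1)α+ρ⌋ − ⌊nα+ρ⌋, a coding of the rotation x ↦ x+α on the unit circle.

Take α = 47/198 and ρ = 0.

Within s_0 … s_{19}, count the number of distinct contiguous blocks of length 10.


t_n = ⌊(n·47)/198⌋ for n = 0 … 20:
  n=0…9: ⌊0/198⌋=0 ⌊47/198⌋=0 ⌊94/198⌋=0 ⌊141/198⌋=0 ⌊188/198⌋=0 ⌊235/198⌋=1 ⌊282/198⌋=1 ⌊329/198⌋=1 ⌊376/198⌋=1 ⌊423/198⌋=2
  n=10…19: ⌊470/198⌋=2 ⌊517/198⌋=2 ⌊564/198⌋=2 ⌊611/198⌋=3 ⌊658/198⌋=3 ⌊705/198⌋=3 ⌊752/198⌋=3 ⌊799/198⌋=4 ⌊846/198⌋=4 ⌊893/198⌋=4
  n=20: ⌊940/198⌋=4
s_n = t_(n+1) − t_n for n = 0 … 19 gives
prefix = 00001000100010001000
slide a length-10 window over [0..9] … [10..19] (11 windows); first occurrence of each distinct factor:
  [  0..  9] 0000100010
  [  1.. 10] 0001000100
  [  2.. 11] 0010001000
  [  3.. 12] 0100010001
  [  4.. 13] 1000100010
  (the other 6 windows repeat one of these)
distinct factors: {0000100010, 0001000100, 0010001000, 0100010001, 1000100010}
count = 5  (Sturmian bound for length 10 is 11)

5


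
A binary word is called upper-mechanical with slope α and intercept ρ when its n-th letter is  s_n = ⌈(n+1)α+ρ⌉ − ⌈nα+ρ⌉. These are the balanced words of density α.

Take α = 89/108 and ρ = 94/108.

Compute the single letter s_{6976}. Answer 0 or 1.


1

(n+1)α + ρ = (6977·89 + 94) / 108 = 621047/108
nα + ρ     = (6976·89 + 94) / 108 = 620958/108
⌈621047/108⌉ = 5751,  ⌈620958/108⌉ = 5750
s_{6976} = 5751 − 5750 = 1


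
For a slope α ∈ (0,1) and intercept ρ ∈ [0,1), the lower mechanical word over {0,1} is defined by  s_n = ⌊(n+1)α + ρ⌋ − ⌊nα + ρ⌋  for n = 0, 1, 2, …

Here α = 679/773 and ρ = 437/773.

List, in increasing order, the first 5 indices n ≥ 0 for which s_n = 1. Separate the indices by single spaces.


0 1 2 3 5

n=0: ⌊1116/773⌋−⌊437/773⌋ = 1−0 = 1  ← one
n=1: ⌊1795/773⌋−⌊1116/773⌋ = 2−1 = 1  ← one
n=2: ⌊2474/773⌋−⌊1795/773⌋ = 3−2 = 1  ← one
n=3: ⌊3153/773⌋−⌊2474/773⌋ = 4−3 = 1  ← one
n=4: ⌊3832/773⌋−⌊3153/773⌋ = 4−4 = 0
n=5: ⌊4511/773⌋−⌊3832/773⌋ = 5−4 = 1  ← one
positions of the first 5 ones: 0 1 2 3 5


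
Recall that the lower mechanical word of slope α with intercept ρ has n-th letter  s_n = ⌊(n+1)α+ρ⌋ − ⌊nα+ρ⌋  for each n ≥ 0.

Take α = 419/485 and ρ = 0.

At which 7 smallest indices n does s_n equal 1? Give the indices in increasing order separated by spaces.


1 2 3 4 5 6 8

n=0: ⌊419/485⌋−⌊0/485⌋ = 0−0 = 0
n=1: ⌊838/485⌋−⌊419/485⌋ = 1−0 = 1  ← one
n=2: ⌊1257/485⌋−⌊838/485⌋ = 2−1 = 1  ← one
n=3: ⌊1676/485⌋−⌊1257/485⌋ = 3−2 = 1  ← one
n=4: ⌊2095/485⌋−⌊1676/485⌋ = 4−3 = 1  ← one
n=5: ⌊2514/485⌋−⌊2095/485⌋ = 5−4 = 1  ← one
n=6: ⌊2933/485⌋−⌊2514/485⌋ = 6−5 = 1  ← one
n=7: ⌊3352/485⌋−⌊2933/485⌋ = 6−6 = 0
n=8: ⌊3771/485⌋−⌊3352/485⌋ = 7−6 = 1  ← one
positions of the first 7 ones: 1 2 3 4 5 6 8


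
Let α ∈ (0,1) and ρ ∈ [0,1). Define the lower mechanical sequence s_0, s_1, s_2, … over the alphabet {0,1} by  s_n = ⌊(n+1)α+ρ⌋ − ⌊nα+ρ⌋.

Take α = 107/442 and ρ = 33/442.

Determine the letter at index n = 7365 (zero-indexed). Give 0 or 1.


0

(n+1)α + ρ = (7366·107 + 33) / 442 = 788195/442
nα + ρ     = (7365·107 + 33) / 442 = 788088/442
⌊788195/442⌋ = 1783,  ⌊788088/442⌋ = 1783
s_{7365} = 1783 − 1783 = 0


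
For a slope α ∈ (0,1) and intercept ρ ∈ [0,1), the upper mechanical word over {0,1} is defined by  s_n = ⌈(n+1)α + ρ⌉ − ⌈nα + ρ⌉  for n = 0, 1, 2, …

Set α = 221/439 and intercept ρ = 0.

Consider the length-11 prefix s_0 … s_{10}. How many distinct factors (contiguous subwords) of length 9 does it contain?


3

t_n = ⌈(n·221)/439⌉ for n = 0 … 11:
  n=0…9: ⌈0/439⌉=0 ⌈221/439⌉=1 ⌈442/439⌉=2 ⌈663/439⌉=2 ⌈884/439⌉=3 ⌈1105/439⌉=3 ⌈1326/439⌉=4 ⌈1547/439⌉=4 ⌈1768/439⌉=5 ⌈1989/439⌉=5
  n=10…11: ⌈2210/439⌉=6 ⌈2431/439⌉=6
s_n = t_(n+1) − t_n for n = 0 … 10 gives
prefix = 11010101010
slide a length-9 window over [0..8] … [2..10] (3 windows); first occurrence of each distinct factor:
  [  0..  8] 110101010
  [  1..  9] 101010101
  [  2.. 10] 010101010
distinct factors: {010101010, 101010101, 110101010}
count = 3  (Sturmian bound for length 9 is 10)


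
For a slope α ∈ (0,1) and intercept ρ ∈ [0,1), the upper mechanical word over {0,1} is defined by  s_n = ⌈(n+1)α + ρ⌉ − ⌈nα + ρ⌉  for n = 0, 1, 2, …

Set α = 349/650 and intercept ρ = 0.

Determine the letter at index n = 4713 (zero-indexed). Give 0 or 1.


1

(n+1)α + ρ = (4714·349) / 650 = 1645186/650
nα + ρ     = (4713·349) / 650 = 1644837/650
⌈1645186/650⌉ = 2532,  ⌈1644837/650⌉ = 2531
s_{4713} = 2532 − 2531 = 1


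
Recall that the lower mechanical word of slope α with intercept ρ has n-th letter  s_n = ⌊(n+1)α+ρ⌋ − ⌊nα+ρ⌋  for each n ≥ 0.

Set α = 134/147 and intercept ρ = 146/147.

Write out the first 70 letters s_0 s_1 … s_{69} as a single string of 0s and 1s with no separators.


1111111111101111111111011111111110111111111110111111111101111111111011

n=0: ⌊(1·134+146)/147⌋ − ⌊(0·134+146)/147⌋ = ⌊280/147⌋ − ⌊146/147⌋ = 1 − 0 = 1
n=1: ⌊(2·134+146)/147⌋ − ⌊(1·134+146)/147⌋ = ⌊414/147⌋ − ⌊280/147⌋ = 2 − 1 = 1
n=2: ⌊(3·134+146)/147⌋ − ⌊(2·134+146)/147⌋ = ⌊548/147⌋ − ⌊414/147⌋ = 3 − 2 = 1
n=3: ⌊(4·134+146)/147⌋ − ⌊(3·134+146)/147⌋ = ⌊682/147⌋ − ⌊548/147⌋ = 4 − 3 = 1
n=4: ⌊(5·134+146)/147⌋ − ⌊(4·134+146)/147⌋ = ⌊816/147⌋ − ⌊682/147⌋ = 5 − 4 = 1
n=5: ⌊(6·134+146)/147⌋ − ⌊(5·134+146)/147⌋ = ⌊950/147⌋ − ⌊816/147⌋ = 6 − 5 = 1
n=6: ⌊(7·134+146)/147⌋ − ⌊(6·134+146)/147⌋ = ⌊1084/147⌋ − ⌊950/147⌋ = 7 − 6 = 1
n=7: ⌊(8·134+146)/147⌋ − ⌊(7·134+146)/147⌋ = ⌊1218/147⌋ − ⌊1084/147⌋ = 8 − 7 = 1
n=8: ⌊(9·134+146)/147⌋ − ⌊(8·134+146)/147⌋ = ⌊1352/147⌋ − ⌊1218/147⌋ = 9 − 8 = 1
n=9: ⌊(10·134+146)/147⌋ − ⌊(9·134+146)/147⌋ = ⌊1486/147⌋ − ⌊1352/147⌋ = 10 − 9 = 1
n=10: ⌊(11·134+146)/147⌋ − ⌊(10·134+146)/147⌋ = ⌊1620/147⌋ − ⌊1486/147⌋ = 11 − 10 = 1
n=11: ⌊(12·134+146)/147⌋ − ⌊(11·134+146)/147⌋ = ⌊1754/147⌋ − ⌊1620/147⌋ = 11 − 11 = 0
n=12: ⌊(13·134+146)/147⌋ − ⌊(12·134+146)/147⌋ = ⌊1888/147⌋ − ⌊1754/147⌋ = 12 − 11 = 1
n=13: ⌊(14·134+146)/147⌋ − ⌊(13·134+146)/147⌋ = ⌊2022/147⌋ − ⌊1888/147⌋ = 13 − 12 = 1
n=14: ⌊(15·134+146)/147⌋ − ⌊(14·134+146)/147⌋ = ⌊2156/147⌋ − ⌊2022/147⌋ = 14 − 13 = 1
n=15: ⌊(16·134+146)/147⌋ − ⌊(15·134+146)/147⌋ = ⌊2290/147⌋ − ⌊2156/147⌋ = 15 − 14 = 1
n=16: ⌊(17·134+146)/147⌋ − ⌊(16·134+146)/147⌋ = ⌊2424/147⌋ − ⌊2290/147⌋ = 16 − 15 = 1
n=17: ⌊(18·134+146)/147⌋ − ⌊(17·134+146)/147⌋ = ⌊2558/147⌋ − ⌊2424/147⌋ = 17 − 16 = 1
n=18: ⌊(19·134+146)/147⌋ − ⌊(18·134+146)/147⌋ = ⌊2692/147⌋ − ⌊2558/147⌋ = 18 − 17 = 1
n=19: ⌊(20·134+146)/147⌋ − ⌊(19·134+146)/147⌋ = ⌊2826/147⌋ − ⌊2692/147⌋ = 19 − 18 = 1
n=20: ⌊(21·134+146)/147⌋ − ⌊(20·134+146)/147⌋ = ⌊2960/147⌋ − ⌊2826/147⌋ = 20 − 19 = 1
n=21: ⌊(22·134+146)/147⌋ − ⌊(21·134+146)/147⌋ = ⌊3094/147⌋ − ⌊2960/147⌋ = 21 − 20 = 1
n=22: ⌊(23·134+146)/147⌋ − ⌊(22·134+146)/147⌋ = ⌊3228/147⌋ − ⌊3094/147⌋ = 21 − 21 = 0
n=23: ⌊(24·134+146)/147⌋ − ⌊(23·134+146)/147⌋ = ⌊3362/147⌋ − ⌊3228/147⌋ = 22 − 21 = 1
n=24: ⌊(25·134+146)/147⌋ − ⌊(24·134+146)/147⌋ = ⌊3496/147⌋ − ⌊3362/147⌋ = 23 − 22 = 1
n=25: ⌊(26·134+146)/147⌋ − ⌊(25·134+146)/147⌋ = ⌊3630/147⌋ − ⌊3496/147⌋ = 24 − 23 = 1
n=26: ⌊(27·134+146)/147⌋ − ⌊(26·134+146)/147⌋ = ⌊3764/147⌋ − ⌊3630/147⌋ = 25 − 24 = 1
n=27: ⌊(28·134+146)/147⌋ − ⌊(27·134+146)/147⌋ = ⌊3898/147⌋ − ⌊3764/147⌋ = 26 − 25 = 1
n=28: ⌊(29·134+146)/147⌋ − ⌊(28·134+146)/147⌋ = ⌊4032/147⌋ − ⌊3898/147⌋ = 27 − 26 = 1
n=29: ⌊(30·134+146)/147⌋ − ⌊(29·134+146)/147⌋ = ⌊4166/147⌋ − ⌊4032/147⌋ = 28 − 27 = 1
n=30: ⌊(31·134+146)/147⌋ − ⌊(30·134+146)/147⌋ = ⌊4300/147⌋ − ⌊4166/147⌋ = 29 − 28 = 1
n=31: ⌊(32·134+146)/147⌋ − ⌊(31·134+146)/147⌋ = ⌊4434/147⌋ − ⌊4300/147⌋ = 30 − 29 = 1
n=32: ⌊(33·134+146)/147⌋ − ⌊(32·134+146)/147⌋ = ⌊4568/147⌋ − ⌊4434/147⌋ = 31 − 30 = 1
n=33: ⌊(34·134+146)/147⌋ − ⌊(33·134+146)/147⌋ = ⌊4702/147⌋ − ⌊4568/147⌋ = 31 − 31 = 0
n=34: ⌊(35·134+146)/147⌋ − ⌊(34·134+146)/147⌋ = ⌊4836/147⌋ − ⌊4702/147⌋ = 32 − 31 = 1
n=35: ⌊(36·134+146)/147⌋ − ⌊(35·134+146)/147⌋ = ⌊4970/147⌋ − ⌊4836/147⌋ = 33 − 32 = 1
n=36: ⌊(37·134+146)/147⌋ − ⌊(36·134+146)/147⌋ = ⌊5104/147⌋ − ⌊4970/147⌋ = 34 − 33 = 1
n=37: ⌊(38·134+146)/147⌋ − ⌊(37·134+146)/147⌋ = ⌊5238/147⌋ − ⌊5104/147⌋ = 35 − 34 = 1
n=38: ⌊(39·134+146)/147⌋ − ⌊(38·134+146)/147⌋ = ⌊5372/147⌋ − ⌊5238/147⌋ = 36 − 35 = 1
n=39: ⌊(40·134+146)/147⌋ − ⌊(39·134+146)/147⌋ = ⌊5506/147⌋ − ⌊5372/147⌋ = 37 − 36 = 1
n=40: ⌊(41·134+146)/147⌋ − ⌊(40·134+146)/147⌋ = ⌊5640/147⌋ − ⌊5506/147⌋ = 38 − 37 = 1
n=41: ⌊(42·134+146)/147⌋ − ⌊(41·134+146)/147⌋ = ⌊5774/147⌋ − ⌊5640/147⌋ = 39 − 38 = 1
n=42: ⌊(43·134+146)/147⌋ − ⌊(42·134+146)/147⌋ = ⌊5908/147⌋ − ⌊5774/147⌋ = 40 − 39 = 1
n=43: ⌊(44·134+146)/147⌋ − ⌊(43·134+146)/147⌋ = ⌊6042/147⌋ − ⌊5908/147⌋ = 41 − 40 = 1
n=44: ⌊(45·134+146)/147⌋ − ⌊(44·134+146)/147⌋ = ⌊6176/147⌋ − ⌊6042/147⌋ = 42 − 41 = 1
n=45: ⌊(46·134+146)/147⌋ − ⌊(45·134+146)/147⌋ = ⌊6310/147⌋ − ⌊6176/147⌋ = 42 − 42 = 0
n=46: ⌊(47·134+146)/147⌋ − ⌊(46·134+146)/147⌋ = ⌊6444/147⌋ − ⌊6310/147⌋ = 43 − 42 = 1
n=47: ⌊(48·134+146)/147⌋ − ⌊(47·134+146)/147⌋ = ⌊6578/147⌋ − ⌊6444/147⌋ = 44 − 43 = 1
n=48: ⌊(49·134+146)/147⌋ − ⌊(48·134+146)/147⌋ = ⌊6712/147⌋ − ⌊6578/147⌋ = 45 − 44 = 1
n=49: ⌊(50·134+146)/147⌋ − ⌊(49·134+146)/147⌋ = ⌊6846/147⌋ − ⌊6712/147⌋ = 46 − 45 = 1
n=50: ⌊(51·134+146)/147⌋ − ⌊(50·134+146)/147⌋ = ⌊6980/147⌋ − ⌊6846/147⌋ = 47 − 46 = 1
n=51: ⌊(52·134+146)/147⌋ − ⌊(51·134+146)/147⌋ = ⌊7114/147⌋ − ⌊6980/147⌋ = 48 − 47 = 1
n=52: ⌊(53·134+146)/147⌋ − ⌊(52·134+146)/147⌋ = ⌊7248/147⌋ − ⌊7114/147⌋ = 49 − 48 = 1
n=53: ⌊(54·134+146)/147⌋ − ⌊(53·134+146)/147⌋ = ⌊7382/147⌋ − ⌊7248/147⌋ = 50 − 49 = 1
n=54: ⌊(55·134+146)/147⌋ − ⌊(54·134+146)/147⌋ = ⌊7516/147⌋ − ⌊7382/147⌋ = 51 − 50 = 1
n=55: ⌊(56·134+146)/147⌋ − ⌊(55·134+146)/147⌋ = ⌊7650/147⌋ − ⌊7516/147⌋ = 52 − 51 = 1
n=56: ⌊(57·134+146)/147⌋ − ⌊(56·134+146)/147⌋ = ⌊7784/147⌋ − ⌊7650/147⌋ = 52 − 52 = 0
n=57: ⌊(58·134+146)/147⌋ − ⌊(57·134+146)/147⌋ = ⌊7918/147⌋ − ⌊7784/147⌋ = 53 − 52 = 1
n=58: ⌊(59·134+146)/147⌋ − ⌊(58·134+146)/147⌋ = ⌊8052/147⌋ − ⌊7918/147⌋ = 54 − 53 = 1
n=59: ⌊(60·134+146)/147⌋ − ⌊(59·134+146)/147⌋ = ⌊8186/147⌋ − ⌊8052/147⌋ = 55 − 54 = 1
n=60: ⌊(61·134+146)/147⌋ − ⌊(60·134+146)/147⌋ = ⌊8320/147⌋ − ⌊8186/147⌋ = 56 − 55 = 1
n=61: ⌊(62·134+146)/147⌋ − ⌊(61·134+146)/147⌋ = ⌊8454/147⌋ − ⌊8320/147⌋ = 57 − 56 = 1
n=62: ⌊(63·134+146)/147⌋ − ⌊(62·134+146)/147⌋ = ⌊8588/147⌋ − ⌊8454/147⌋ = 58 − 57 = 1
n=63: ⌊(64·134+146)/147⌋ − ⌊(63·134+146)/147⌋ = ⌊8722/147⌋ − ⌊8588/147⌋ = 59 − 58 = 1
n=64: ⌊(65·134+146)/147⌋ − ⌊(64·134+146)/147⌋ = ⌊8856/147⌋ − ⌊8722/147⌋ = 60 − 59 = 1
n=65: ⌊(66·134+146)/147⌋ − ⌊(65·134+146)/147⌋ = ⌊8990/147⌋ − ⌊8856/147⌋ = 61 − 60 = 1
n=66: ⌊(67·134+146)/147⌋ − ⌊(66·134+146)/147⌋ = ⌊9124/147⌋ − ⌊8990/147⌋ = 62 − 61 = 1
n=67: ⌊(68·134+146)/147⌋ − ⌊(67·134+146)/147⌋ = ⌊9258/147⌋ − ⌊9124/147⌋ = 62 − 62 = 0
n=68: ⌊(69·134+146)/147⌋ − ⌊(68·134+146)/147⌋ = ⌊9392/147⌋ − ⌊9258/147⌋ = 63 − 62 = 1
n=69: ⌊(70·134+146)/147⌋ − ⌊(69·134+146)/147⌋ = ⌊9526/147⌋ − ⌊9392/147⌋ = 64 − 63 = 1


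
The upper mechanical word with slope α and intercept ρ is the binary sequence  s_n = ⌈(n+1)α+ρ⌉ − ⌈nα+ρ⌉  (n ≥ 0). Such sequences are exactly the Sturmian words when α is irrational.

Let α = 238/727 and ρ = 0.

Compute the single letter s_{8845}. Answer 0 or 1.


(n+1)α + ρ = (8846·238) / 727 = 2105348/727
nα + ρ     = (8845·238) / 727 = 2105110/727
⌈2105348/727⌉ = 2896,  ⌈2105110/727⌉ = 2896
s_{8845} = 2896 − 2896 = 0

0


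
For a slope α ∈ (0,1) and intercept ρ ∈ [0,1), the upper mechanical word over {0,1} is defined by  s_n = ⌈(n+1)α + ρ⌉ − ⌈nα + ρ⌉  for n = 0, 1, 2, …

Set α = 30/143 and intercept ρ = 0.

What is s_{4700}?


(n+1)α + ρ = (4701·30) / 143 = 141030/143
nα + ρ     = (4700·30) / 143 = 141000/143
⌈141030/143⌉ = 987,  ⌈141000/143⌉ = 987
s_{4700} = 987 − 987 = 0

0


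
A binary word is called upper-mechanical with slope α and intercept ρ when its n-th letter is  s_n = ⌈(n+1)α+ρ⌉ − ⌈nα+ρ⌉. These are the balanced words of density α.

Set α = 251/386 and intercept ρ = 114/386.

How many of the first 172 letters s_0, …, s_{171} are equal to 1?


#1s = Σ_{n=0}^{171} s_n = Σ_{n=0}^{171} (⌈(n+1)α+ρ⌉ − ⌈nα+ρ⌉)
the sum telescopes: every ⌈nα+ρ⌉ with 0 < n < 172 appears once with + and once with −, leaving ⌈172α+ρ⌉ − ⌈0·α+ρ⌉
172α + ρ = (172·251 + 114) / 386 = 43286/386
ρ = 114/386
⌈43286/386⌉ = 113,  ⌈114/386⌉ = 1
#1s = 113 − 1 = 112

112


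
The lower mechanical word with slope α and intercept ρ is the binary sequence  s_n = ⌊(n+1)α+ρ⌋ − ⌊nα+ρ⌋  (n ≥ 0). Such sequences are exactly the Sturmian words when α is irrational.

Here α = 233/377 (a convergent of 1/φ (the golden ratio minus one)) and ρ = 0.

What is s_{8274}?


(n+1)α + ρ = (8275·233) / 377 = 1928075/377
nα + ρ     = (8274·233) / 377 = 1927842/377
⌊1928075/377⌋ = 5114,  ⌊1927842/377⌋ = 5113
s_{8274} = 5114 − 5113 = 1

1


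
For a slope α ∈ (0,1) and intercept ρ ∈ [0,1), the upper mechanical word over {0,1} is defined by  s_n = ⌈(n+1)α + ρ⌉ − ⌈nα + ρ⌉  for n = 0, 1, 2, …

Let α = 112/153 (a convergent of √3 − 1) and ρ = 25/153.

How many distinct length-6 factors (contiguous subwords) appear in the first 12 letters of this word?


5

t_n = ⌈(n·112+25)/153⌉ for n = 0 … 12:
  n=0…9: ⌈25/153⌉=1 ⌈137/153⌉=1 ⌈249/153⌉=2 ⌈361/153⌉=3 ⌈473/153⌉=4 ⌈585/153⌉=4 ⌈697/153⌉=5 ⌈809/153⌉=6 ⌈921/153⌉=7 ⌈1033/153⌉=7
  n=10…12: ⌈1145/153⌉=8 ⌈1257/153⌉=9 ⌈1369/153⌉=9
s_n = t_(n+1) − t_n for n = 0 … 11 gives
prefix = 011101110110
slide a length-6 window over [0..5] … [6..11] (7 windows); first occurrence of each distinct factor:
  [  0..  5] 011101
  [  1..  6] 111011
  [  2..  7] 110111
  [  3..  8] 101110
  [  6.. 11] 110110
  (the other 2 windows repeat one of these)
distinct factors: {011101, 101110, 110110, 110111, 111011}
count = 5  (Sturmian bound for length 6 is 7)


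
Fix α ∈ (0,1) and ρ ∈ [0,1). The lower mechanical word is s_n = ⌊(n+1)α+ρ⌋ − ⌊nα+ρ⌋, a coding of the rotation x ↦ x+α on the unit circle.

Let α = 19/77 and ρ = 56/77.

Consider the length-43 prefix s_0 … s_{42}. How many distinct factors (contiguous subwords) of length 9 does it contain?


t_n = ⌊(n·19+56)/77⌋ for n = 0 … 43:
  n=0…9: ⌊56/77⌋=0 ⌊75/77⌋=0 ⌊94/77⌋=1 ⌊113/77⌋=1 ⌊132/77⌋=1 ⌊151/77⌋=1 ⌊170/77⌋=2 ⌊189/77⌋=2 ⌊208/77⌋=2 ⌊227/77⌋=2
  n=10…19: ⌊246/77⌋=3 ⌊265/77⌋=3 ⌊284/77⌋=3 ⌊303/77⌋=3 ⌊322/77⌋=4 ⌊341/77⌋=4 ⌊360/77⌋=4 ⌊379/77⌋=4 ⌊398/77⌋=5 ⌊417/77⌋=5
  n=20…29: ⌊436/77⌋=5 ⌊455/77⌋=5 ⌊474/77⌋=6 ⌊493/77⌋=6 ⌊512/77⌋=6 ⌊531/77⌋=6 ⌊550/77⌋=7 ⌊569/77⌋=7 ⌊588/77⌋=7 ⌊607/77⌋=7
  n=30…39: ⌊626/77⌋=8 ⌊645/77⌋=8 ⌊664/77⌋=8 ⌊683/77⌋=8 ⌊702/77⌋=9 ⌊721/77⌋=9 ⌊740/77⌋=9 ⌊759/77⌋=9 ⌊778/77⌋=10 ⌊797/77⌋=10
  n=40…43: ⌊816/77⌋=10 ⌊835/77⌋=10 ⌊854/77⌋=11 ⌊873/77⌋=11
s_n = t_(n+1) − t_n for n = 0 … 42 gives
prefix = 0100010001000100010001000100010001000100010
slide a length-9 window over [0..8] … [34..42] (35 windows); first occurrence of each distinct factor:
  [  0..  8] 010001000
  [  1..  9] 100010001
  [  2.. 10] 000100010
  [  3.. 11] 001000100
  (the other 31 windows repeat one of these)
distinct factors: {000100010, 001000100, 010001000, 100010001}
count = 4  (Sturmian bound for length 9 is 10)

4


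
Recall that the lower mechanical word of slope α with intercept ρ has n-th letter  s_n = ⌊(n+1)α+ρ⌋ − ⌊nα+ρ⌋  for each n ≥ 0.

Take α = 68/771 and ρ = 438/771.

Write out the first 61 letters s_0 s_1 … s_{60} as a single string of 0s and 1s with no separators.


0000100000000000100000000001000000000010000000000010000000000

n=0: ⌊(1·68+438)/771⌋ − ⌊(0·68+438)/771⌋ = ⌊506/771⌋ − ⌊438/771⌋ = 0 − 0 = 0
n=1: ⌊(2·68+438)/771⌋ − ⌊(1·68+438)/771⌋ = ⌊574/771⌋ − ⌊506/771⌋ = 0 − 0 = 0
n=2: ⌊(3·68+438)/771⌋ − ⌊(2·68+438)/771⌋ = ⌊642/771⌋ − ⌊574/771⌋ = 0 − 0 = 0
n=3: ⌊(4·68+438)/771⌋ − ⌊(3·68+438)/771⌋ = ⌊710/771⌋ − ⌊642/771⌋ = 0 − 0 = 0
n=4: ⌊(5·68+438)/771⌋ − ⌊(4·68+438)/771⌋ = ⌊778/771⌋ − ⌊710/771⌋ = 1 − 0 = 1
n=5: ⌊(6·68+438)/771⌋ − ⌊(5·68+438)/771⌋ = ⌊846/771⌋ − ⌊778/771⌋ = 1 − 1 = 0
n=6: ⌊(7·68+438)/771⌋ − ⌊(6·68+438)/771⌋ = ⌊914/771⌋ − ⌊846/771⌋ = 1 − 1 = 0
n=7: ⌊(8·68+438)/771⌋ − ⌊(7·68+438)/771⌋ = ⌊982/771⌋ − ⌊914/771⌋ = 1 − 1 = 0
n=8: ⌊(9·68+438)/771⌋ − ⌊(8·68+438)/771⌋ = ⌊1050/771⌋ − ⌊982/771⌋ = 1 − 1 = 0
n=9: ⌊(10·68+438)/771⌋ − ⌊(9·68+438)/771⌋ = ⌊1118/771⌋ − ⌊1050/771⌋ = 1 − 1 = 0
n=10: ⌊(11·68+438)/771⌋ − ⌊(10·68+438)/771⌋ = ⌊1186/771⌋ − ⌊1118/771⌋ = 1 − 1 = 0
n=11: ⌊(12·68+438)/771⌋ − ⌊(11·68+438)/771⌋ = ⌊1254/771⌋ − ⌊1186/771⌋ = 1 − 1 = 0
n=12: ⌊(13·68+438)/771⌋ − ⌊(12·68+438)/771⌋ = ⌊1322/771⌋ − ⌊1254/771⌋ = 1 − 1 = 0
n=13: ⌊(14·68+438)/771⌋ − ⌊(13·68+438)/771⌋ = ⌊1390/771⌋ − ⌊1322/771⌋ = 1 − 1 = 0
n=14: ⌊(15·68+438)/771⌋ − ⌊(14·68+438)/771⌋ = ⌊1458/771⌋ − ⌊1390/771⌋ = 1 − 1 = 0
n=15: ⌊(16·68+438)/771⌋ − ⌊(15·68+438)/771⌋ = ⌊1526/771⌋ − ⌊1458/771⌋ = 1 − 1 = 0
n=16: ⌊(17·68+438)/771⌋ − ⌊(16·68+438)/771⌋ = ⌊1594/771⌋ − ⌊1526/771⌋ = 2 − 1 = 1
n=17: ⌊(18·68+438)/771⌋ − ⌊(17·68+438)/771⌋ = ⌊1662/771⌋ − ⌊1594/771⌋ = 2 − 2 = 0
n=18: ⌊(19·68+438)/771⌋ − ⌊(18·68+438)/771⌋ = ⌊1730/771⌋ − ⌊1662/771⌋ = 2 − 2 = 0
n=19: ⌊(20·68+438)/771⌋ − ⌊(19·68+438)/771⌋ = ⌊1798/771⌋ − ⌊1730/771⌋ = 2 − 2 = 0
n=20: ⌊(21·68+438)/771⌋ − ⌊(20·68+438)/771⌋ = ⌊1866/771⌋ − ⌊1798/771⌋ = 2 − 2 = 0
n=21: ⌊(22·68+438)/771⌋ − ⌊(21·68+438)/771⌋ = ⌊1934/771⌋ − ⌊1866/771⌋ = 2 − 2 = 0
n=22: ⌊(23·68+438)/771⌋ − ⌊(22·68+438)/771⌋ = ⌊2002/771⌋ − ⌊1934/771⌋ = 2 − 2 = 0
n=23: ⌊(24·68+438)/771⌋ − ⌊(23·68+438)/771⌋ = ⌊2070/771⌋ − ⌊2002/771⌋ = 2 − 2 = 0
n=24: ⌊(25·68+438)/771⌋ − ⌊(24·68+438)/771⌋ = ⌊2138/771⌋ − ⌊2070/771⌋ = 2 − 2 = 0
n=25: ⌊(26·68+438)/771⌋ − ⌊(25·68+438)/771⌋ = ⌊2206/771⌋ − ⌊2138/771⌋ = 2 − 2 = 0
n=26: ⌊(27·68+438)/771⌋ − ⌊(26·68+438)/771⌋ = ⌊2274/771⌋ − ⌊2206/771⌋ = 2 − 2 = 0
n=27: ⌊(28·68+438)/771⌋ − ⌊(27·68+438)/771⌋ = ⌊2342/771⌋ − ⌊2274/771⌋ = 3 − 2 = 1
n=28: ⌊(29·68+438)/771⌋ − ⌊(28·68+438)/771⌋ = ⌊2410/771⌋ − ⌊2342/771⌋ = 3 − 3 = 0
n=29: ⌊(30·68+438)/771⌋ − ⌊(29·68+438)/771⌋ = ⌊2478/771⌋ − ⌊2410/771⌋ = 3 − 3 = 0
n=30: ⌊(31·68+438)/771⌋ − ⌊(30·68+438)/771⌋ = ⌊2546/771⌋ − ⌊2478/771⌋ = 3 − 3 = 0
n=31: ⌊(32·68+438)/771⌋ − ⌊(31·68+438)/771⌋ = ⌊2614/771⌋ − ⌊2546/771⌋ = 3 − 3 = 0
n=32: ⌊(33·68+438)/771⌋ − ⌊(32·68+438)/771⌋ = ⌊2682/771⌋ − ⌊2614/771⌋ = 3 − 3 = 0
n=33: ⌊(34·68+438)/771⌋ − ⌊(33·68+438)/771⌋ = ⌊2750/771⌋ − ⌊2682/771⌋ = 3 − 3 = 0
n=34: ⌊(35·68+438)/771⌋ − ⌊(34·68+438)/771⌋ = ⌊2818/771⌋ − ⌊2750/771⌋ = 3 − 3 = 0
n=35: ⌊(36·68+438)/771⌋ − ⌊(35·68+438)/771⌋ = ⌊2886/771⌋ − ⌊2818/771⌋ = 3 − 3 = 0
n=36: ⌊(37·68+438)/771⌋ − ⌊(36·68+438)/771⌋ = ⌊2954/771⌋ − ⌊2886/771⌋ = 3 − 3 = 0
n=37: ⌊(38·68+438)/771⌋ − ⌊(37·68+438)/771⌋ = ⌊3022/771⌋ − ⌊2954/771⌋ = 3 − 3 = 0
n=38: ⌊(39·68+438)/771⌋ − ⌊(38·68+438)/771⌋ = ⌊3090/771⌋ − ⌊3022/771⌋ = 4 − 3 = 1
n=39: ⌊(40·68+438)/771⌋ − ⌊(39·68+438)/771⌋ = ⌊3158/771⌋ − ⌊3090/771⌋ = 4 − 4 = 0
n=40: ⌊(41·68+438)/771⌋ − ⌊(40·68+438)/771⌋ = ⌊3226/771⌋ − ⌊3158/771⌋ = 4 − 4 = 0
n=41: ⌊(42·68+438)/771⌋ − ⌊(41·68+438)/771⌋ = ⌊3294/771⌋ − ⌊3226/771⌋ = 4 − 4 = 0
n=42: ⌊(43·68+438)/771⌋ − ⌊(42·68+438)/771⌋ = ⌊3362/771⌋ − ⌊3294/771⌋ = 4 − 4 = 0
n=43: ⌊(44·68+438)/771⌋ − ⌊(43·68+438)/771⌋ = ⌊3430/771⌋ − ⌊3362/771⌋ = 4 − 4 = 0
n=44: ⌊(45·68+438)/771⌋ − ⌊(44·68+438)/771⌋ = ⌊3498/771⌋ − ⌊3430/771⌋ = 4 − 4 = 0
n=45: ⌊(46·68+438)/771⌋ − ⌊(45·68+438)/771⌋ = ⌊3566/771⌋ − ⌊3498/771⌋ = 4 − 4 = 0
n=46: ⌊(47·68+438)/771⌋ − ⌊(46·68+438)/771⌋ = ⌊3634/771⌋ − ⌊3566/771⌋ = 4 − 4 = 0
n=47: ⌊(48·68+438)/771⌋ − ⌊(47·68+438)/771⌋ = ⌊3702/771⌋ − ⌊3634/771⌋ = 4 − 4 = 0
n=48: ⌊(49·68+438)/771⌋ − ⌊(48·68+438)/771⌋ = ⌊3770/771⌋ − ⌊3702/771⌋ = 4 − 4 = 0
n=49: ⌊(50·68+438)/771⌋ − ⌊(49·68+438)/771⌋ = ⌊3838/771⌋ − ⌊3770/771⌋ = 4 − 4 = 0
n=50: ⌊(51·68+438)/771⌋ − ⌊(50·68+438)/771⌋ = ⌊3906/771⌋ − ⌊3838/771⌋ = 5 − 4 = 1
n=51: ⌊(52·68+438)/771⌋ − ⌊(51·68+438)/771⌋ = ⌊3974/771⌋ − ⌊3906/771⌋ = 5 − 5 = 0
n=52: ⌊(53·68+438)/771⌋ − ⌊(52·68+438)/771⌋ = ⌊4042/771⌋ − ⌊3974/771⌋ = 5 − 5 = 0
n=53: ⌊(54·68+438)/771⌋ − ⌊(53·68+438)/771⌋ = ⌊4110/771⌋ − ⌊4042/771⌋ = 5 − 5 = 0
n=54: ⌊(55·68+438)/771⌋ − ⌊(54·68+438)/771⌋ = ⌊4178/771⌋ − ⌊4110/771⌋ = 5 − 5 = 0
n=55: ⌊(56·68+438)/771⌋ − ⌊(55·68+438)/771⌋ = ⌊4246/771⌋ − ⌊4178/771⌋ = 5 − 5 = 0
n=56: ⌊(57·68+438)/771⌋ − ⌊(56·68+438)/771⌋ = ⌊4314/771⌋ − ⌊4246/771⌋ = 5 − 5 = 0
n=57: ⌊(58·68+438)/771⌋ − ⌊(57·68+438)/771⌋ = ⌊4382/771⌋ − ⌊4314/771⌋ = 5 − 5 = 0
n=58: ⌊(59·68+438)/771⌋ − ⌊(58·68+438)/771⌋ = ⌊4450/771⌋ − ⌊4382/771⌋ = 5 − 5 = 0
n=59: ⌊(60·68+438)/771⌋ − ⌊(59·68+438)/771⌋ = ⌊4518/771⌋ − ⌊4450/771⌋ = 5 − 5 = 0
n=60: ⌊(61·68+438)/771⌋ − ⌊(60·68+438)/771⌋ = ⌊4586/771⌋ − ⌊4518/771⌋ = 5 − 5 = 0


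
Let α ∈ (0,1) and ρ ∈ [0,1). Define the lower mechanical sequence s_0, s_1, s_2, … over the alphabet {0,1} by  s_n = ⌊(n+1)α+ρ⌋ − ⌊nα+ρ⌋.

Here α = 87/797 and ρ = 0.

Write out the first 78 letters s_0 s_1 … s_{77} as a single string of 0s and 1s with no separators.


000000000100000000100000000100000000100000000100000000100000000010000000010000

n=0: ⌊(1·87)/797⌋ − ⌊(0·87)/797⌋ = ⌊87/797⌋ − ⌊0/797⌋ = 0 − 0 = 0
n=1: ⌊(2·87)/797⌋ − ⌊(1·87)/797⌋ = ⌊174/797⌋ − ⌊87/797⌋ = 0 − 0 = 0
n=2: ⌊(3·87)/797⌋ − ⌊(2·87)/797⌋ = ⌊261/797⌋ − ⌊174/797⌋ = 0 − 0 = 0
n=3: ⌊(4·87)/797⌋ − ⌊(3·87)/797⌋ = ⌊348/797⌋ − ⌊261/797⌋ = 0 − 0 = 0
n=4: ⌊(5·87)/797⌋ − ⌊(4·87)/797⌋ = ⌊435/797⌋ − ⌊348/797⌋ = 0 − 0 = 0
n=5: ⌊(6·87)/797⌋ − ⌊(5·87)/797⌋ = ⌊522/797⌋ − ⌊435/797⌋ = 0 − 0 = 0
n=6: ⌊(7·87)/797⌋ − ⌊(6·87)/797⌋ = ⌊609/797⌋ − ⌊522/797⌋ = 0 − 0 = 0
n=7: ⌊(8·87)/797⌋ − ⌊(7·87)/797⌋ = ⌊696/797⌋ − ⌊609/797⌋ = 0 − 0 = 0
n=8: ⌊(9·87)/797⌋ − ⌊(8·87)/797⌋ = ⌊783/797⌋ − ⌊696/797⌋ = 0 − 0 = 0
n=9: ⌊(10·87)/797⌋ − ⌊(9·87)/797⌋ = ⌊870/797⌋ − ⌊783/797⌋ = 1 − 0 = 1
n=10: ⌊(11·87)/797⌋ − ⌊(10·87)/797⌋ = ⌊957/797⌋ − ⌊870/797⌋ = 1 − 1 = 0
n=11: ⌊(12·87)/797⌋ − ⌊(11·87)/797⌋ = ⌊1044/797⌋ − ⌊957/797⌋ = 1 − 1 = 0
n=12: ⌊(13·87)/797⌋ − ⌊(12·87)/797⌋ = ⌊1131/797⌋ − ⌊1044/797⌋ = 1 − 1 = 0
n=13: ⌊(14·87)/797⌋ − ⌊(13·87)/797⌋ = ⌊1218/797⌋ − ⌊1131/797⌋ = 1 − 1 = 0
n=14: ⌊(15·87)/797⌋ − ⌊(14·87)/797⌋ = ⌊1305/797⌋ − ⌊1218/797⌋ = 1 − 1 = 0
n=15: ⌊(16·87)/797⌋ − ⌊(15·87)/797⌋ = ⌊1392/797⌋ − ⌊1305/797⌋ = 1 − 1 = 0
n=16: ⌊(17·87)/797⌋ − ⌊(16·87)/797⌋ = ⌊1479/797⌋ − ⌊1392/797⌋ = 1 − 1 = 0
n=17: ⌊(18·87)/797⌋ − ⌊(17·87)/797⌋ = ⌊1566/797⌋ − ⌊1479/797⌋ = 1 − 1 = 0
n=18: ⌊(19·87)/797⌋ − ⌊(18·87)/797⌋ = ⌊1653/797⌋ − ⌊1566/797⌋ = 2 − 1 = 1
n=19: ⌊(20·87)/797⌋ − ⌊(19·87)/797⌋ = ⌊1740/797⌋ − ⌊1653/797⌋ = 2 − 2 = 0
n=20: ⌊(21·87)/797⌋ − ⌊(20·87)/797⌋ = ⌊1827/797⌋ − ⌊1740/797⌋ = 2 − 2 = 0
n=21: ⌊(22·87)/797⌋ − ⌊(21·87)/797⌋ = ⌊1914/797⌋ − ⌊1827/797⌋ = 2 − 2 = 0
n=22: ⌊(23·87)/797⌋ − ⌊(22·87)/797⌋ = ⌊2001/797⌋ − ⌊1914/797⌋ = 2 − 2 = 0
n=23: ⌊(24·87)/797⌋ − ⌊(23·87)/797⌋ = ⌊2088/797⌋ − ⌊2001/797⌋ = 2 − 2 = 0
n=24: ⌊(25·87)/797⌋ − ⌊(24·87)/797⌋ = ⌊2175/797⌋ − ⌊2088/797⌋ = 2 − 2 = 0
n=25: ⌊(26·87)/797⌋ − ⌊(25·87)/797⌋ = ⌊2262/797⌋ − ⌊2175/797⌋ = 2 − 2 = 0
n=26: ⌊(27·87)/797⌋ − ⌊(26·87)/797⌋ = ⌊2349/797⌋ − ⌊2262/797⌋ = 2 − 2 = 0
n=27: ⌊(28·87)/797⌋ − ⌊(27·87)/797⌋ = ⌊2436/797⌋ − ⌊2349/797⌋ = 3 − 2 = 1
n=28: ⌊(29·87)/797⌋ − ⌊(28·87)/797⌋ = ⌊2523/797⌋ − ⌊2436/797⌋ = 3 − 3 = 0
n=29: ⌊(30·87)/797⌋ − ⌊(29·87)/797⌋ = ⌊2610/797⌋ − ⌊2523/797⌋ = 3 − 3 = 0
n=30: ⌊(31·87)/797⌋ − ⌊(30·87)/797⌋ = ⌊2697/797⌋ − ⌊2610/797⌋ = 3 − 3 = 0
n=31: ⌊(32·87)/797⌋ − ⌊(31·87)/797⌋ = ⌊2784/797⌋ − ⌊2697/797⌋ = 3 − 3 = 0
n=32: ⌊(33·87)/797⌋ − ⌊(32·87)/797⌋ = ⌊2871/797⌋ − ⌊2784/797⌋ = 3 − 3 = 0
n=33: ⌊(34·87)/797⌋ − ⌊(33·87)/797⌋ = ⌊2958/797⌋ − ⌊2871/797⌋ = 3 − 3 = 0
n=34: ⌊(35·87)/797⌋ − ⌊(34·87)/797⌋ = ⌊3045/797⌋ − ⌊2958/797⌋ = 3 − 3 = 0
n=35: ⌊(36·87)/797⌋ − ⌊(35·87)/797⌋ = ⌊3132/797⌋ − ⌊3045/797⌋ = 3 − 3 = 0
n=36: ⌊(37·87)/797⌋ − ⌊(36·87)/797⌋ = ⌊3219/797⌋ − ⌊3132/797⌋ = 4 − 3 = 1
n=37: ⌊(38·87)/797⌋ − ⌊(37·87)/797⌋ = ⌊3306/797⌋ − ⌊3219/797⌋ = 4 − 4 = 0
n=38: ⌊(39·87)/797⌋ − ⌊(38·87)/797⌋ = ⌊3393/797⌋ − ⌊3306/797⌋ = 4 − 4 = 0
n=39: ⌊(40·87)/797⌋ − ⌊(39·87)/797⌋ = ⌊3480/797⌋ − ⌊3393/797⌋ = 4 − 4 = 0
n=40: ⌊(41·87)/797⌋ − ⌊(40·87)/797⌋ = ⌊3567/797⌋ − ⌊3480/797⌋ = 4 − 4 = 0
n=41: ⌊(42·87)/797⌋ − ⌊(41·87)/797⌋ = ⌊3654/797⌋ − ⌊3567/797⌋ = 4 − 4 = 0
n=42: ⌊(43·87)/797⌋ − ⌊(42·87)/797⌋ = ⌊3741/797⌋ − ⌊3654/797⌋ = 4 − 4 = 0
n=43: ⌊(44·87)/797⌋ − ⌊(43·87)/797⌋ = ⌊3828/797⌋ − ⌊3741/797⌋ = 4 − 4 = 0
n=44: ⌊(45·87)/797⌋ − ⌊(44·87)/797⌋ = ⌊3915/797⌋ − ⌊3828/797⌋ = 4 − 4 = 0
n=45: ⌊(46·87)/797⌋ − ⌊(45·87)/797⌋ = ⌊4002/797⌋ − ⌊3915/797⌋ = 5 − 4 = 1
n=46: ⌊(47·87)/797⌋ − ⌊(46·87)/797⌋ = ⌊4089/797⌋ − ⌊4002/797⌋ = 5 − 5 = 0
n=47: ⌊(48·87)/797⌋ − ⌊(47·87)/797⌋ = ⌊4176/797⌋ − ⌊4089/797⌋ = 5 − 5 = 0
n=48: ⌊(49·87)/797⌋ − ⌊(48·87)/797⌋ = ⌊4263/797⌋ − ⌊4176/797⌋ = 5 − 5 = 0
n=49: ⌊(50·87)/797⌋ − ⌊(49·87)/797⌋ = ⌊4350/797⌋ − ⌊4263/797⌋ = 5 − 5 = 0
n=50: ⌊(51·87)/797⌋ − ⌊(50·87)/797⌋ = ⌊4437/797⌋ − ⌊4350/797⌋ = 5 − 5 = 0
n=51: ⌊(52·87)/797⌋ − ⌊(51·87)/797⌋ = ⌊4524/797⌋ − ⌊4437/797⌋ = 5 − 5 = 0
n=52: ⌊(53·87)/797⌋ − ⌊(52·87)/797⌋ = ⌊4611/797⌋ − ⌊4524/797⌋ = 5 − 5 = 0
n=53: ⌊(54·87)/797⌋ − ⌊(53·87)/797⌋ = ⌊4698/797⌋ − ⌊4611/797⌋ = 5 − 5 = 0
n=54: ⌊(55·87)/797⌋ − ⌊(54·87)/797⌋ = ⌊4785/797⌋ − ⌊4698/797⌋ = 6 − 5 = 1
n=55: ⌊(56·87)/797⌋ − ⌊(55·87)/797⌋ = ⌊4872/797⌋ − ⌊4785/797⌋ = 6 − 6 = 0
n=56: ⌊(57·87)/797⌋ − ⌊(56·87)/797⌋ = ⌊4959/797⌋ − ⌊4872/797⌋ = 6 − 6 = 0
n=57: ⌊(58·87)/797⌋ − ⌊(57·87)/797⌋ = ⌊5046/797⌋ − ⌊4959/797⌋ = 6 − 6 = 0
n=58: ⌊(59·87)/797⌋ − ⌊(58·87)/797⌋ = ⌊5133/797⌋ − ⌊5046/797⌋ = 6 − 6 = 0
n=59: ⌊(60·87)/797⌋ − ⌊(59·87)/797⌋ = ⌊5220/797⌋ − ⌊5133/797⌋ = 6 − 6 = 0
n=60: ⌊(61·87)/797⌋ − ⌊(60·87)/797⌋ = ⌊5307/797⌋ − ⌊5220/797⌋ = 6 − 6 = 0
n=61: ⌊(62·87)/797⌋ − ⌊(61·87)/797⌋ = ⌊5394/797⌋ − ⌊5307/797⌋ = 6 − 6 = 0
n=62: ⌊(63·87)/797⌋ − ⌊(62·87)/797⌋ = ⌊5481/797⌋ − ⌊5394/797⌋ = 6 − 6 = 0
n=63: ⌊(64·87)/797⌋ − ⌊(63·87)/797⌋ = ⌊5568/797⌋ − ⌊5481/797⌋ = 6 − 6 = 0
n=64: ⌊(65·87)/797⌋ − ⌊(64·87)/797⌋ = ⌊5655/797⌋ − ⌊5568/797⌋ = 7 − 6 = 1
n=65: ⌊(66·87)/797⌋ − ⌊(65·87)/797⌋ = ⌊5742/797⌋ − ⌊5655/797⌋ = 7 − 7 = 0
n=66: ⌊(67·87)/797⌋ − ⌊(66·87)/797⌋ = ⌊5829/797⌋ − ⌊5742/797⌋ = 7 − 7 = 0
n=67: ⌊(68·87)/797⌋ − ⌊(67·87)/797⌋ = ⌊5916/797⌋ − ⌊5829/797⌋ = 7 − 7 = 0
n=68: ⌊(69·87)/797⌋ − ⌊(68·87)/797⌋ = ⌊6003/797⌋ − ⌊5916/797⌋ = 7 − 7 = 0
n=69: ⌊(70·87)/797⌋ − ⌊(69·87)/797⌋ = ⌊6090/797⌋ − ⌊6003/797⌋ = 7 − 7 = 0
n=70: ⌊(71·87)/797⌋ − ⌊(70·87)/797⌋ = ⌊6177/797⌋ − ⌊6090/797⌋ = 7 − 7 = 0
n=71: ⌊(72·87)/797⌋ − ⌊(71·87)/797⌋ = ⌊6264/797⌋ − ⌊6177/797⌋ = 7 − 7 = 0
n=72: ⌊(73·87)/797⌋ − ⌊(72·87)/797⌋ = ⌊6351/797⌋ − ⌊6264/797⌋ = 7 − 7 = 0
n=73: ⌊(74·87)/797⌋ − ⌊(73·87)/797⌋ = ⌊6438/797⌋ − ⌊6351/797⌋ = 8 − 7 = 1
n=74: ⌊(75·87)/797⌋ − ⌊(74·87)/797⌋ = ⌊6525/797⌋ − ⌊6438/797⌋ = 8 − 8 = 0
n=75: ⌊(76·87)/797⌋ − ⌊(75·87)/797⌋ = ⌊6612/797⌋ − ⌊6525/797⌋ = 8 − 8 = 0
n=76: ⌊(77·87)/797⌋ − ⌊(76·87)/797⌋ = ⌊6699/797⌋ − ⌊6612/797⌋ = 8 − 8 = 0
n=77: ⌊(78·87)/797⌋ − ⌊(77·87)/797⌋ = ⌊6786/797⌋ − ⌊6699/797⌋ = 8 − 8 = 0


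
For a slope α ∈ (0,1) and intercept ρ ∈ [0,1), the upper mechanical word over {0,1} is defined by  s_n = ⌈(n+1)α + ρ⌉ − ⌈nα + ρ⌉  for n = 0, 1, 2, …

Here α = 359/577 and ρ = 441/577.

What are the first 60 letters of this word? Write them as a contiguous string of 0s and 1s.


n=0: ⌈(1·359+441)/577⌉ − ⌈(0·359+441)/577⌉ = ⌈800/577⌉ − ⌈441/577⌉ = 2 − 1 = 1
n=1: ⌈(2·359+441)/577⌉ − ⌈(1·359+441)/577⌉ = ⌈1159/577⌉ − ⌈800/577⌉ = 3 − 2 = 1
n=2: ⌈(3·359+441)/577⌉ − ⌈(2·359+441)/577⌉ = ⌈1518/577⌉ − ⌈1159/577⌉ = 3 − 3 = 0
n=3: ⌈(4·359+441)/577⌉ − ⌈(3·359+441)/577⌉ = ⌈1877/577⌉ − ⌈1518/577⌉ = 4 − 3 = 1
n=4: ⌈(5·359+441)/577⌉ − ⌈(4·359+441)/577⌉ = ⌈2236/577⌉ − ⌈1877/577⌉ = 4 − 4 = 0
n=5: ⌈(6·359+441)/577⌉ − ⌈(5·359+441)/577⌉ = ⌈2595/577⌉ − ⌈2236/577⌉ = 5 − 4 = 1
n=6: ⌈(7·359+441)/577⌉ − ⌈(6·359+441)/577⌉ = ⌈2954/577⌉ − ⌈2595/577⌉ = 6 − 5 = 1
n=7: ⌈(8·359+441)/577⌉ − ⌈(7·359+441)/577⌉ = ⌈3313/577⌉ − ⌈2954/577⌉ = 6 − 6 = 0
n=8: ⌈(9·359+441)/577⌉ − ⌈(8·359+441)/577⌉ = ⌈3672/577⌉ − ⌈3313/577⌉ = 7 − 6 = 1
n=9: ⌈(10·359+441)/577⌉ − ⌈(9·359+441)/577⌉ = ⌈4031/577⌉ − ⌈3672/577⌉ = 7 − 7 = 0
n=10: ⌈(11·359+441)/577⌉ − ⌈(10·359+441)/577⌉ = ⌈4390/577⌉ − ⌈4031/577⌉ = 8 − 7 = 1
n=11: ⌈(12·359+441)/577⌉ − ⌈(11·359+441)/577⌉ = ⌈4749/577⌉ − ⌈4390/577⌉ = 9 − 8 = 1
n=12: ⌈(13·359+441)/577⌉ − ⌈(12·359+441)/577⌉ = ⌈5108/577⌉ − ⌈4749/577⌉ = 9 − 9 = 0
n=13: ⌈(14·359+441)/577⌉ − ⌈(13·359+441)/577⌉ = ⌈5467/577⌉ − ⌈5108/577⌉ = 10 − 9 = 1
n=14: ⌈(15·359+441)/577⌉ − ⌈(14·359+441)/577⌉ = ⌈5826/577⌉ − ⌈5467/577⌉ = 11 − 10 = 1
n=15: ⌈(16·359+441)/577⌉ − ⌈(15·359+441)/577⌉ = ⌈6185/577⌉ − ⌈5826/577⌉ = 11 − 11 = 0
n=16: ⌈(17·359+441)/577⌉ − ⌈(16·359+441)/577⌉ = ⌈6544/577⌉ − ⌈6185/577⌉ = 12 − 11 = 1
n=17: ⌈(18·359+441)/577⌉ − ⌈(17·359+441)/577⌉ = ⌈6903/577⌉ − ⌈6544/577⌉ = 12 − 12 = 0
n=18: ⌈(19·359+441)/577⌉ − ⌈(18·359+441)/577⌉ = ⌈7262/577⌉ − ⌈6903/577⌉ = 13 − 12 = 1
n=19: ⌈(20·359+441)/577⌉ − ⌈(19·359+441)/577⌉ = ⌈7621/577⌉ − ⌈7262/577⌉ = 14 − 13 = 1
n=20: ⌈(21·359+441)/577⌉ − ⌈(20·359+441)/577⌉ = ⌈7980/577⌉ − ⌈7621/577⌉ = 14 − 14 = 0
n=21: ⌈(22·359+441)/577⌉ − ⌈(21·359+441)/577⌉ = ⌈8339/577⌉ − ⌈7980/577⌉ = 15 − 14 = 1
n=22: ⌈(23·359+441)/577⌉ − ⌈(22·359+441)/577⌉ = ⌈8698/577⌉ − ⌈8339/577⌉ = 16 − 15 = 1
n=23: ⌈(24·359+441)/577⌉ − ⌈(23·359+441)/577⌉ = ⌈9057/577⌉ − ⌈8698/577⌉ = 16 − 16 = 0
n=24: ⌈(25·359+441)/577⌉ − ⌈(24·359+441)/577⌉ = ⌈9416/577⌉ − ⌈9057/577⌉ = 17 − 16 = 1
n=25: ⌈(26·359+441)/577⌉ − ⌈(25·359+441)/577⌉ = ⌈9775/577⌉ − ⌈9416/577⌉ = 17 − 17 = 0
n=26: ⌈(27·359+441)/577⌉ − ⌈(26·359+441)/577⌉ = ⌈10134/577⌉ − ⌈9775/577⌉ = 18 − 17 = 1
n=27: ⌈(28·359+441)/577⌉ − ⌈(27·359+441)/577⌉ = ⌈10493/577⌉ − ⌈10134/577⌉ = 19 − 18 = 1
n=28: ⌈(29·359+441)/577⌉ − ⌈(28·359+441)/577⌉ = ⌈10852/577⌉ − ⌈10493/577⌉ = 19 − 19 = 0
n=29: ⌈(30·359+441)/577⌉ − ⌈(29·359+441)/577⌉ = ⌈11211/577⌉ − ⌈10852/577⌉ = 20 − 19 = 1
n=30: ⌈(31·359+441)/577⌉ − ⌈(30·359+441)/577⌉ = ⌈11570/577⌉ − ⌈11211/577⌉ = 21 − 20 = 1
n=31: ⌈(32·359+441)/577⌉ − ⌈(31·359+441)/577⌉ = ⌈11929/577⌉ − ⌈11570/577⌉ = 21 − 21 = 0
n=32: ⌈(33·359+441)/577⌉ − ⌈(32·359+441)/577⌉ = ⌈12288/577⌉ − ⌈11929/577⌉ = 22 − 21 = 1
n=33: ⌈(34·359+441)/577⌉ − ⌈(33·359+441)/577⌉ = ⌈12647/577⌉ − ⌈12288/577⌉ = 22 − 22 = 0
n=34: ⌈(35·359+441)/577⌉ − ⌈(34·359+441)/577⌉ = ⌈13006/577⌉ − ⌈12647/577⌉ = 23 − 22 = 1
n=35: ⌈(36·359+441)/577⌉ − ⌈(35·359+441)/577⌉ = ⌈13365/577⌉ − ⌈13006/577⌉ = 24 − 23 = 1
n=36: ⌈(37·359+441)/577⌉ − ⌈(36·359+441)/577⌉ = ⌈13724/577⌉ − ⌈13365/577⌉ = 24 − 24 = 0
n=37: ⌈(38·359+441)/577⌉ − ⌈(37·359+441)/577⌉ = ⌈14083/577⌉ − ⌈13724/577⌉ = 25 − 24 = 1
n=38: ⌈(39·359+441)/577⌉ − ⌈(38·359+441)/577⌉ = ⌈14442/577⌉ − ⌈14083/577⌉ = 26 − 25 = 1
n=39: ⌈(40·359+441)/577⌉ − ⌈(39·359+441)/577⌉ = ⌈14801/577⌉ − ⌈14442/577⌉ = 26 − 26 = 0
n=40: ⌈(41·359+441)/577⌉ − ⌈(40·359+441)/577⌉ = ⌈15160/577⌉ − ⌈14801/577⌉ = 27 − 26 = 1
n=41: ⌈(42·359+441)/577⌉ − ⌈(41·359+441)/577⌉ = ⌈15519/577⌉ − ⌈15160/577⌉ = 27 − 27 = 0
n=42: ⌈(43·359+441)/577⌉ − ⌈(42·359+441)/577⌉ = ⌈15878/577⌉ − ⌈15519/577⌉ = 28 − 27 = 1
n=43: ⌈(44·359+441)/577⌉ − ⌈(43·359+441)/577⌉ = ⌈16237/577⌉ − ⌈15878/577⌉ = 29 − 28 = 1
n=44: ⌈(45·359+441)/577⌉ − ⌈(44·359+441)/577⌉ = ⌈16596/577⌉ − ⌈16237/577⌉ = 29 − 29 = 0
n=45: ⌈(46·359+441)/577⌉ − ⌈(45·359+441)/577⌉ = ⌈16955/577⌉ − ⌈16596/577⌉ = 30 − 29 = 1
n=46: ⌈(47·359+441)/577⌉ − ⌈(46·359+441)/577⌉ = ⌈17314/577⌉ − ⌈16955/577⌉ = 31 − 30 = 1
n=47: ⌈(48·359+441)/577⌉ − ⌈(47·359+441)/577⌉ = ⌈17673/577⌉ − ⌈17314/577⌉ = 31 − 31 = 0
n=48: ⌈(49·359+441)/577⌉ − ⌈(48·359+441)/577⌉ = ⌈18032/577⌉ − ⌈17673/577⌉ = 32 − 31 = 1
n=49: ⌈(50·359+441)/577⌉ − ⌈(49·359+441)/577⌉ = ⌈18391/577⌉ − ⌈18032/577⌉ = 32 − 32 = 0
n=50: ⌈(51·359+441)/577⌉ − ⌈(50·359+441)/577⌉ = ⌈18750/577⌉ − ⌈18391/577⌉ = 33 − 32 = 1
n=51: ⌈(52·359+441)/577⌉ − ⌈(51·359+441)/577⌉ = ⌈19109/577⌉ − ⌈18750/577⌉ = 34 − 33 = 1
n=52: ⌈(53·359+441)/577⌉ − ⌈(52·359+441)/577⌉ = ⌈19468/577⌉ − ⌈19109/577⌉ = 34 − 34 = 0
n=53: ⌈(54·359+441)/577⌉ − ⌈(53·359+441)/577⌉ = ⌈19827/577⌉ − ⌈19468/577⌉ = 35 − 34 = 1
n=54: ⌈(55·359+441)/577⌉ − ⌈(54·359+441)/577⌉ = ⌈20186/577⌉ − ⌈19827/577⌉ = 35 − 35 = 0
n=55: ⌈(56·359+441)/577⌉ − ⌈(55·359+441)/577⌉ = ⌈20545/577⌉ − ⌈20186/577⌉ = 36 − 35 = 1
n=56: ⌈(57·359+441)/577⌉ − ⌈(56·359+441)/577⌉ = ⌈20904/577⌉ − ⌈20545/577⌉ = 37 − 36 = 1
n=57: ⌈(58·359+441)/577⌉ − ⌈(57·359+441)/577⌉ = ⌈21263/577⌉ − ⌈20904/577⌉ = 37 − 37 = 0
n=58: ⌈(59·359+441)/577⌉ − ⌈(58·359+441)/577⌉ = ⌈21622/577⌉ − ⌈21263/577⌉ = 38 − 37 = 1
n=59: ⌈(60·359+441)/577⌉ − ⌈(59·359+441)/577⌉ = ⌈21981/577⌉ − ⌈21622/577⌉ = 39 − 38 = 1

110101101011011010110110101101101011011010110110101101011011
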